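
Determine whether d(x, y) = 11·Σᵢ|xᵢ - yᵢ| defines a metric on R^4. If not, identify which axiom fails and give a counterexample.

Yes. The L1 (Manhattan) norm induces a metric on R^4, and multiplying a metric by a positive constant 11 > 0 preserves all four axioms: non-negativity (11·||x-y|| ≥ 0), identity (11·||x-y|| = 0 ⟺ ||x-y|| = 0 ⟺ x = y), symmetry (||x-y|| = ||y-x||), and the triangle inequality (11·||x-z|| ≤ 11·||x-y|| + 11·||y-z||). So d is a metric.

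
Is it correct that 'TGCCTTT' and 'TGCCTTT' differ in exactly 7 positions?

Differing positions: none. Hamming distance = 0, so the claim that d_H = 7 is false.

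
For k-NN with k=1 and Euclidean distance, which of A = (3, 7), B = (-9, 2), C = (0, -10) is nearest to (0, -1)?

Distances: d(A) ≈ 8.544, d(B) ≈ 9.4868, d(C) = 9. Nearest: A = (3, 7) with distance 8.544.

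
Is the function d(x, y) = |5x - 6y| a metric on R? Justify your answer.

No. d fails symmetry: d(7, 2) = |5·7 - 6·2| = |23| = 23, but d(2, 7) = |5·2 - 6·7| = |-32| = 32. Since 23 ≠ 32, d(x,y) ≠ d(y,x) in general.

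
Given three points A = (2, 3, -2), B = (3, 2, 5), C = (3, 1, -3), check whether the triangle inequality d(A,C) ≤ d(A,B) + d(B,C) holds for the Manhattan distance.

d(A,B) = 1 + 1 + 7 = 9, d(B,C) = 0 + 1 + 8 = 9, d(A,C) = 1 + 2 + 1 = 4.
d(A,C) = 4 ≤ 9 + 9 = 18. Triangle inequality is satisfied.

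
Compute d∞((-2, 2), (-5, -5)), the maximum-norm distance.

max(|x_i - y_i|) = max(|-2 - (-5)|, |2 - (-5)|) = max(3, 7) = 7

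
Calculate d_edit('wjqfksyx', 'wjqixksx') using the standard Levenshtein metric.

Let D[i][j] be the edit distance between the first i characters of 'wjqfksyx' and the first j characters of 'wjqixksx', with D[i][0] = i, D[0][j] = j, and D[i][j] = D[i-1][j-1] if the characters match, else 1 + min(D[i-1][j], D[i][j-1], D[i-1][j-1]). Filling the table (rows: prefixes of 'wjqfksyx', columns: prefixes of 'wjqixksx'):
     ε  w  j  q  i  x  k  s  x
  ε  0  1  2  3  4  5  6  7  8
  w  1  0  1  2  3  4  5  6  7
  j  2  1  0  1  2  3  4  5  6
  q  3  2  1  0  1  2  3  4  5
  f  4  3  2  1  1  2  3  4  5
  k  5  4  3  2  2  2  2  3  4
  s  6  5  4  3  3  3  3  2  3
  y  7  6  5  4  4  4  4  3  3
  x  8  7  6  5  5  4  5  4  3
The bottom-right entry gives D[8][8] = 3, so no sequence of fewer than 3 edits works. Backtracking through the table gives one optimal edit sequence (3 edits):
  wjqfksyx → wjqifksyx (ins i @4)
  wjqifksyx → wjqixksyx (sub f→x @5)
  wjqixksyx → wjqixksx (del y @8)
Edit distance = 3.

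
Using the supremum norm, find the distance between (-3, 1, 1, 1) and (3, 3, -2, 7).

max(|x_i - y_i|) = max(|-3 - 3|, |1 - 3|, |1 - (-2)|, |1 - 7|) = max(6, 2, 3, 6) = 6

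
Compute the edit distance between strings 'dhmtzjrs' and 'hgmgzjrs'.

Let D[i][j] be the edit distance between the first i characters of 'dhmtzjrs' and the first j characters of 'hgmgzjrs', with D[i][0] = i, D[0][j] = j, and D[i][j] = D[i-1][j-1] if the characters match, else 1 + min(D[i-1][j], D[i][j-1], D[i-1][j-1]). Filling the table (rows: prefixes of 'dhmtzjrs', columns: prefixes of 'hgmgzjrs'):
     ε  h  g  m  g  z  j  r  s
  ε  0  1  2  3  4  5  6  7  8
  d  1  1  2  3  4  5  6  7  8
  h  2  1  2  3  4  5  6  7  8
  m  3  2  2  2  3  4  5  6  7
  t  4  3  3  3  3  4  5  6  7
  z  5  4  4  4  4  3  4  5  6
  j  6  5  5  5  5  4  3  4  5
  r  7  6  6  6  6  5  4  3  4
  s  8  7  7  7  7  6  5  4  3
The bottom-right entry gives D[8][8] = 3, so no sequence of fewer than 3 edits works. Backtracking through the table gives one optimal edit sequence (3 edits):
  dhmtzjrs → hhmtzjrs (sub d→h @1)
  hhmtzjrs → hgmtzjrs (sub h→g @2)
  hgmtzjrs → hgmgzjrs (sub t→g @4)
Edit distance = 3.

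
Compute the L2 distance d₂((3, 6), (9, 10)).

√(Σ(x_i - y_i)²) = √((3 - 9)² + (6 - 10)²)
= √((-6)² + (-4)²) = √(36 + 16) = √52 ≈ 7.2111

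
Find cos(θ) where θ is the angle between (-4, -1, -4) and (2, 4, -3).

With u = (-4, -1, -4), v = (2, 4, -3):
u·v = (-4)·2 + (-1)·4 + (-4)·(-3) = (-8) + (-4) + 12 = 0.
|u| = √((-4)² + (-1)² + (-4)²) = √33, |v| = √(2² + 4² + (-3)²) = √29, so |u||v| = √(33·29) = √957.
cos θ = (u·v)/(|u||v|) = 0/√957 = 0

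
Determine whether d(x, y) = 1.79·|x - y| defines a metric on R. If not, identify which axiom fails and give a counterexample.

Yes. Since |x - y| is a metric on R and 1.79 > 0, the positive scalar multiple 1.79·|x - y| is also a metric: scaling by a positive constant preserves non-negativity, identity (d=0 ⟺ |x-y|=0 ⟺ x=y), symmetry, and the triangle inequality.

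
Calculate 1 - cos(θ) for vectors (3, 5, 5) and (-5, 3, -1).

With u = (3, 5, 5), v = (-5, 3, -1):
u·v = 3·(-5) + 5·3 + 5·(-1) = (-15) + 15 + (-5) = -5.
|u| = √(3² + 5² + 5²) = √59, |v| = √((-5)² + 3² + (-1)²) = √35, so |u||v| = √(59·35) = √2065.
cos θ = (u·v)/(|u||v|) = -5/√2065 ≈ -0.11
Cosine distance = 1 - cos θ ≈ 1 - (-0.11) = 1.11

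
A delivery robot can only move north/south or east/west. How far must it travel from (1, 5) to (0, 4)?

Σ|x_i - y_i| = |1 - 0| + |5 - 4| = 1 + 1 = 2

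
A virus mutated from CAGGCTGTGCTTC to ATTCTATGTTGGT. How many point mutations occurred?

Differing positions: 1, 2, 3, 4, 5, 6, 7, 8, 9, 10, 11, 12, 13. Hamming distance = 13.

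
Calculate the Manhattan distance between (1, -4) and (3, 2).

Σ|x_i - y_i| = |1 - 3| + |-4 - 2| = 2 + 6 = 8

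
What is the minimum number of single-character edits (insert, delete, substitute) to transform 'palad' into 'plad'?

Let D[i][j] be the edit distance between the first i characters of 'palad' and the first j characters of 'plad', with D[i][0] = i, D[0][j] = j, and D[i][j] = D[i-1][j-1] if the characters match, else 1 + min(D[i-1][j], D[i][j-1], D[i-1][j-1]). Filling the table (rows: prefixes of 'palad', columns: prefixes of 'plad'):
     ε  p  l  a  d
  ε  0  1  2  3  4
  p  1  0  1  2  3
  a  2  1  1  1  2
  l  3  2  1  2  2
  a  4  3  2  1  2
  d  5  4  3  2  1
The bottom-right entry gives D[5][4] = 1, so no sequence of fewer than 1 edit works. Backtracking through the table gives one optimal edit sequence (1 edit):
  palad → plad (del a @2)
Edit distance = 1.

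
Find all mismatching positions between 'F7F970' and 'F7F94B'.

Differing positions: 5, 6. Hamming distance = 2.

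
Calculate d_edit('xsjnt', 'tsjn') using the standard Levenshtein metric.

Let D[i][j] be the edit distance between the first i characters of 'xsjnt' and the first j characters of 'tsjn', with D[i][0] = i, D[0][j] = j, and D[i][j] = D[i-1][j-1] if the characters match, else 1 + min(D[i-1][j], D[i][j-1], D[i-1][j-1]). Filling the table (rows: prefixes of 'xsjnt', columns: prefixes of 'tsjn'):
     ε  t  s  j  n
  ε  0  1  2  3  4
  x  1  1  2  3  4
  s  2  2  1  2  3
  j  3  3  2  1  2
  n  4  4  3  2  1
  t  5  4  4  3  2
The bottom-right entry gives D[5][4] = 2, so no sequence of fewer than 2 edits works. Backtracking through the table gives one optimal edit sequence (2 edits):
  xsjnt → tsjnt (sub x→t @1)
  tsjnt → tsjn (del t @5)
Edit distance = 2.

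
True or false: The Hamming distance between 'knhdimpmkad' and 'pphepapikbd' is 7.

Differing positions: 1, 2, 4, 5, 6, 8, 10. Hamming distance = 7, so the claim is true.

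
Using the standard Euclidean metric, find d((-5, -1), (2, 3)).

√(Σ(x_i - y_i)²) = √((-5 - 2)² + (-1 - 3)²)
= √((-7)² + (-4)²) = √(49 + 16) = √65 ≈ 8.0623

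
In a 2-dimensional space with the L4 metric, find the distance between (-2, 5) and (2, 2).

(Σ|x_i - y_i|^4)^(1/4) = (|-2 - 2|^4 + |5 - 2|^4)^(1/4)
= (4^4 + 3^4)^(1/4) = (256 + 81)^(1/4) = (337)^(1/4) ≈ 4.2846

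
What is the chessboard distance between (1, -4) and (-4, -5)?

max(|x_i - y_i|) = max(|1 - (-4)|, |-4 - (-5)|) = max(5, 1) = 5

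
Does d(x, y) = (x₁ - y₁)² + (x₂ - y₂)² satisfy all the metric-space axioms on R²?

No. The squared Euclidean distance fails the triangle inequality. Counterexample: x = (0, 0), y = (5, 3), z = (10, 6). d(x,z) = 10² + 6² = 136, but d(x,y) + d(y,z) = (5² + 3²) + (5² + 3²) = 34 + 34 = 68. Since 136 > 68, the triangle inequality is violated. (Note: √d, the ordinary Euclidean distance, IS a metric.)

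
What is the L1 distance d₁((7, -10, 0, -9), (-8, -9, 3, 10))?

Σ|x_i - y_i| = |7 - (-8)| + |-10 - (-9)| + |0 - 3| + |-9 - 10| = 15 + 1 + 3 + 19 = 38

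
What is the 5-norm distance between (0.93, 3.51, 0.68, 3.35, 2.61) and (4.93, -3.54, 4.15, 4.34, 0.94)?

(Σ|x_i - y_i|^5)^(1/5) = (|0.93 - 4.93|^5 + |3.51 - (-3.54)|^5 + |0.68 - 4.15|^5 + |3.35 - 4.34|^5 + |2.61 - 0.94|^5)^(1/5)
= (4^5 + 7.05^5 + 3.47^5 + 0.99^5 + 1.67^5)^(1/5) ≈ (1024 + 17415.8865 + 503.092 + 0.951 + 12.9892)^(1/5) = (18956.9187)^(1/5) ≈ 7.1706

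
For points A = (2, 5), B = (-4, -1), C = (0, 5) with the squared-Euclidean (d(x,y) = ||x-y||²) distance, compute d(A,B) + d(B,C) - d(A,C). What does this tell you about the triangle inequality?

d(A,B) = 6² + 6² = 72, d(B,C) = 4² + 6² = 52, d(A,C) = 2² + 0² = 4.
d(A,B) + d(B,C) - d(A,C) = 72 + 52 - 4 = 124 - 4 = 120. This is ≥ 0, so the triangle inequality holds for these points.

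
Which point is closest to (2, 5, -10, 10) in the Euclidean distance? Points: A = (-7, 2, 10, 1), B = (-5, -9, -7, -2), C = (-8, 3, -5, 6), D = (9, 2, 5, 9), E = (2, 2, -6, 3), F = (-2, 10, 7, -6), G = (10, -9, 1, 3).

Distances: d(A) ≈ 23.8956, d(B) ≈ 19.9499, d(C) ≈ 12.0416, d(D) ≈ 16.8523, d(E) ≈ 8.6023, d(F) ≈ 24.2074, d(G) ≈ 20.7364. Nearest: E = (2, 2, -6, 3) with distance 8.6023.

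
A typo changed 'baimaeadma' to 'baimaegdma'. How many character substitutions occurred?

Differing positions: 7. Hamming distance = 1.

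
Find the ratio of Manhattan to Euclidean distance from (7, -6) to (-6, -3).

L1 = |7 - (-6)| + |-6 - (-3)| = 13 + 3 = 16
L2 = √(13² + 3²) = √178 ≈ 13.3417
L1 ≥ L2 always (equality iff movement is along one axis); L1 > L2 here.
Ratio L1/L2 = 16/√178 ≈ 1.1993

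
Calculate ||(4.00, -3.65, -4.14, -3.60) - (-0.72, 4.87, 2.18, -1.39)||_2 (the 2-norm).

(Σ|x_i - y_i|^2)^(1/2) = (|4 - (-0.72)|^2 + |-3.65 - 4.87|^2 + |-4.14 - 2.18|^2 + |-3.6 - (-1.39)|^2)^(1/2)
= (4.72^2 + 8.52^2 + 6.32^2 + 2.21^2)^(1/2) = (22.2784 + 72.5904 + 39.9424 + 4.8841)^(1/2) = (139.6953)^(1/2) ≈ 11.8193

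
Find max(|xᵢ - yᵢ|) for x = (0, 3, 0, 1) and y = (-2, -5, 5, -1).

max(|x_i - y_i|) = max(|0 - (-2)|, |3 - (-5)|, |0 - 5|, |1 - (-1)|) = max(2, 8, 5, 2) = 8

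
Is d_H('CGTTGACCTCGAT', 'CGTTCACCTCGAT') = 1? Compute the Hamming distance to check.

Differing positions: 5. Hamming distance = 1, so the claim is true.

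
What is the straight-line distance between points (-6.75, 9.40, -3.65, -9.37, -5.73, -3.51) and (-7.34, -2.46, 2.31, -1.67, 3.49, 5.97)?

√(Σ(x_i - y_i)²) = √((-6.75 - (-7.34))² + (9.4 - (-2.46))² + (-3.65 - 2.31)² + (-9.37 - (-1.67))² + (-5.73 - 3.49)² + (-3.51 - 5.97)²)
= √(0.59² + 11.86² + (-5.96)² + (-7.7)² + (-9.22)² + (-9.48)²) = √(0.3481 + 140.6596 + 35.5216 + 59.29 + 85.0084 + 89.8704) = √410.6981 ≈ 20.2657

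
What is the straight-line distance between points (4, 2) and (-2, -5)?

√(Σ(x_i - y_i)²) = √((4 - (-2))² + (2 - (-5))²)
= √(6² + 7²) = √(36 + 49) = √85 ≈ 9.2195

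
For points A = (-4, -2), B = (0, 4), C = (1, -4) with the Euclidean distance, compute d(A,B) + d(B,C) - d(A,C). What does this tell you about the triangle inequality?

d(A,B) = √(4² + 6²) = √52 ≈ 7.2111, d(B,C) = √(1² + 8²) = √65 ≈ 8.0623, d(A,C) = √(5² + 2²) = √29 ≈ 5.3852.
d(A,B) + d(B,C) - d(A,C) = 7.2111 + 8.0623 - 5.3852 = 15.2734 - 5.3852 = 9.8882 (to 4 decimal places). This is ≥ 0, so the triangle inequality holds for these points.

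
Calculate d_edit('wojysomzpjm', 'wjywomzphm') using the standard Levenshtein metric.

Let D[i][j] be the edit distance between the first i characters of 'wojysomzpjm' and the first j characters of 'wjywomzphm', with D[i][0] = i, D[0][j] = j, and D[i][j] = D[i-1][j-1] if the characters match, else 1 + min(D[i-1][j], D[i][j-1], D[i-1][j-1]). Filling the table (rows: prefixes of 'wojysomzpjm', columns: prefixes of 'wjywomzphm'):
     ε  w  j  y  w  o  m  z  p  h  m
  ε  0  1  2  3  4  5  6  7  8  9 10
  w  1  0  1  2  3  4  5  6  7  8  9
  o  2  1  1  2  3  3  4  5  6  7  8
  j  3  2  1  2  3  4  4  5  6  7  8
  y  4  3  2  1  2  3  4  5  6  7  8
  s  5  4  3  2  2  3  4  5  6  7  8
  o  6  5  4  3  3  2  3  4  5  6  7
  m  7  6  5  4  4  3  2  3  4  5  6
  z  8  7  6  5  5  4  3  2  3  4  5
  p  9  8  7  6  6  5  4  3  2  3  4
  j 10  9  8  7  7  6  5  4  3  3  4
  m 11 10  9  8  8  7  6  5  4  4  3
The bottom-right entry gives D[11][10] = 3, so no sequence of fewer than 3 edits works. Backtracking through the table gives one optimal edit sequence (3 edits):
  wojysomzpjm → wjysomzpjm (del o @2)
  wjysomzpjm → wjywomzpjm (sub s→w @4)
  wjywomzpjm → wjywomzphm (sub j→h @9)
Edit distance = 3.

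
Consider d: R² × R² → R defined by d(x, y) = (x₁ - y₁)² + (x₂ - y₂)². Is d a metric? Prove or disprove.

No. The squared Euclidean distance fails the triangle inequality. Counterexample: x = (0, 0), y = (1, 5), z = (2, 10). d(x,z) = 2² + 10² = 104, but d(x,y) + d(y,z) = (1² + 5²) + (1² + 5²) = 26 + 26 = 52. Since 104 > 52, the triangle inequality is violated. (Note: √d, the ordinary Euclidean distance, IS a metric.)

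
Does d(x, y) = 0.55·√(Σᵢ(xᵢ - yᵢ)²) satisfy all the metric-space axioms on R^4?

Yes. The L2 (Euclidean) norm induces a metric on R^4, and multiplying a metric by a positive constant 0.55 > 0 preserves all four axioms: non-negativity (0.55·||x-y|| ≥ 0), identity (0.55·||x-y|| = 0 ⟺ ||x-y|| = 0 ⟺ x = y), symmetry (||x-y|| = ||y-x||), and the triangle inequality (0.55·||x-z|| ≤ 0.55·||x-y|| + 0.55·||y-z||). So d is a metric.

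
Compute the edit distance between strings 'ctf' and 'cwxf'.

Let D[i][j] be the edit distance between the first i characters of 'ctf' and the first j characters of 'cwxf', with D[i][0] = i, D[0][j] = j, and D[i][j] = D[i-1][j-1] if the characters match, else 1 + min(D[i-1][j], D[i][j-1], D[i-1][j-1]). Filling the table (rows: prefixes of 'ctf', columns: prefixes of 'cwxf'):
     ε  c  w  x  f
  ε  0  1  2  3  4
  c  1  0  1  2  3
  t  2  1  1  2  3
  f  3  2  2  2  2
The bottom-right entry gives D[3][4] = 2, so no sequence of fewer than 2 edits works. Backtracking through the table gives one optimal edit sequence (2 edits):
  ctf → cwtf (ins w @2)
  cwtf → cwxf (sub t→x @3)
Edit distance = 2.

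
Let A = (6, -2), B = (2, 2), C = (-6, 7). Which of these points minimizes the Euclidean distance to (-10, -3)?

Distances: d(A) ≈ 16.0312, d(B) = 13, d(C) ≈ 10.7703. Nearest: C = (-6, 7) with distance 10.7703.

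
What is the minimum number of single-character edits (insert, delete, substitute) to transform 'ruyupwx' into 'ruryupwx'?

Let D[i][j] be the edit distance between the first i characters of 'ruyupwx' and the first j characters of 'ruryupwx', with D[i][0] = i, D[0][j] = j, and D[i][j] = D[i-1][j-1] if the characters match, else 1 + min(D[i-1][j], D[i][j-1], D[i-1][j-1]). Filling the table (rows: prefixes of 'ruyupwx', columns: prefixes of 'ruryupwx'):
     ε  r  u  r  y  u  p  w  x
  ε  0  1  2  3  4  5  6  7  8
  r  1  0  1  2  3  4  5  6  7
  u  2  1  0  1  2  3  4  5  6
  y  3  2  1  1  1  2  3  4  5
  u  4  3  2  2  2  1  2  3  4
  p  5  4  3  3  3  2  1  2  3
  w  6  5  4  4  4  3  2  1  2
  x  7  6  5  5  5  4  3  2  1
The bottom-right entry gives D[7][8] = 1, so no sequence of fewer than 1 edit works. Backtracking through the table gives one optimal edit sequence (1 edit):
  ruyupwx → ruryupwx (ins r @3)
Edit distance = 1.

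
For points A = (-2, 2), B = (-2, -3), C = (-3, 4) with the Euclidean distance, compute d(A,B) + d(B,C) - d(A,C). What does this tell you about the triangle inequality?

d(A,B) = √(0² + 5²) = √25 = 5, d(B,C) = √(1² + 7²) = √50 ≈ 7.0711, d(A,C) = √(1² + 2²) = √5 ≈ 2.2361.
d(A,B) + d(B,C) - d(A,C) = 5 + 7.0711 - 2.2361 = 12.0711 - 2.2361 = 9.835 (to 4 decimal places). This is ≥ 0, so the triangle inequality holds for these points.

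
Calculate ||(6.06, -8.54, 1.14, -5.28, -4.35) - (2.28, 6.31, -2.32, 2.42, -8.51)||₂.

√(Σ(x_i - y_i)²) = √((6.06 - 2.28)² + (-8.54 - 6.31)² + (1.14 - (-2.32))² + (-5.28 - 2.42)² + (-4.35 - (-8.51))²)
= √(3.78² + (-14.85)² + 3.46² + (-7.7)² + 4.16²) = √(14.2884 + 220.5225 + 11.9716 + 59.29 + 17.3056) = √323.3781 ≈ 17.9827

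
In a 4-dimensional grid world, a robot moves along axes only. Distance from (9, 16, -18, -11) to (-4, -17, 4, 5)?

Σ|x_i - y_i| = |9 - (-4)| + |16 - (-17)| + |-18 - 4| + |-11 - 5| = 13 + 33 + 22 + 16 = 84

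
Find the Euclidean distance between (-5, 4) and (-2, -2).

√(Σ(x_i - y_i)²) = √((-5 - (-2))² + (4 - (-2))²)
= √((-3)² + 6²) = √(9 + 36) = √45 ≈ 6.7082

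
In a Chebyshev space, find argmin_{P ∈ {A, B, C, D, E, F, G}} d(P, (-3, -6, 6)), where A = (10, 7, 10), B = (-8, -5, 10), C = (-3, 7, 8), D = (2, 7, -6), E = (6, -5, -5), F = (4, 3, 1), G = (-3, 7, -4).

Distances: d(A) = 13, d(B) = 5, d(C) = 13, d(D) = 13, d(E) = 11, d(F) = 9, d(G) = 13. Nearest: B = (-8, -5, 10) with distance 5.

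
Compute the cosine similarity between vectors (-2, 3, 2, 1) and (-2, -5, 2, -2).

With u = (-2, 3, 2, 1), v = (-2, -5, 2, -2):
u·v = (-2)·(-2) + 3·(-5) + 2·2 + 1·(-2) = 4 + (-15) + 4 + (-2) = -9.
|u| = √((-2)² + 3² + 2² + 1²) = √18, |v| = √((-2)² + (-5)² + 2² + (-2)²) = √37, so |u||v| = √(18·37) = √666.
cos θ = (u·v)/(|u||v|) = -9/√666 ≈ -0.3487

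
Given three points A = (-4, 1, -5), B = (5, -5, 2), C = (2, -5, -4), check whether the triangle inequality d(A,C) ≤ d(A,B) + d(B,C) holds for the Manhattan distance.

d(A,B) = 9 + 6 + 7 = 22, d(B,C) = 3 + 0 + 6 = 9, d(A,C) = 6 + 6 + 1 = 13.
d(A,C) = 13 ≤ 22 + 9 = 31. Triangle inequality is satisfied.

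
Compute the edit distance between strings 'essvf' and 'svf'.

Let D[i][j] be the edit distance between the first i characters of 'essvf' and the first j characters of 'svf', with D[i][0] = i, D[0][j] = j, and D[i][j] = D[i-1][j-1] if the characters match, else 1 + min(D[i-1][j], D[i][j-1], D[i-1][j-1]). Filling the table (rows: prefixes of 'essvf', columns: prefixes of 'svf'):
     ε  s  v  f
  ε  0  1  2  3
  e  1  1  2  3
  s  2  1  2  3
  s  3  2  2  3
  v  4  3  2  3
  f  5  4  3  2
The bottom-right entry gives D[5][3] = 2, so no sequence of fewer than 2 edits works. Backtracking through the table gives one optimal edit sequence (2 edits):
  essvf → ssvf (del e @1)
  ssvf → svf (del s @1)
Edit distance = 2.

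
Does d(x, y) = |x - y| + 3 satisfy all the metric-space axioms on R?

No. d fails identity of indiscernibles (specifically d(x,x) = 0): d(-6, -6) = |-6 - (-6)| + 3 = 0 + 3 = 3 ≠ 0.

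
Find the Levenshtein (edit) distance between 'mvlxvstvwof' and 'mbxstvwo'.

Let D[i][j] be the edit distance between the first i characters of 'mvlxvstvwof' and the first j characters of 'mbxstvwo', with D[i][0] = i, D[0][j] = j, and D[i][j] = D[i-1][j-1] if the characters match, else 1 + min(D[i-1][j], D[i][j-1], D[i-1][j-1]). Filling the table (rows: prefixes of 'mvlxvstvwof', columns: prefixes of 'mbxstvwo'):
     ε  m  b  x  s  t  v  w  o
  ε  0  1  2  3  4  5  6  7  8
  m  1  0  1  2  3  4  5  6  7
  v  2  1  1  2  3  4  4  5  6
  l  3  2  2  2  3  4  5  5  6
  x  4  3  3  2  3  4  5  6  6
  v  5  4  4  3  3  4  4  5  6
  s  6  5  5  4  3  4  5  5  6
  t  7  6  6  5  4  3  4  5  6
  v  8  7  7  6  5  4  3  4  5
  w  9  8  8  7  6  5  4  3  4
  o 10  9  9  8  7  6  5  4  3
  f 11 10 10  9  8  7  6  5  4
The bottom-right entry gives D[11][8] = 4, so no sequence of fewer than 4 edits works. Backtracking through the table gives one optimal edit sequence (4 edits):
  mvlxvstvwof → mlxvstvwof (del v @2)
  mlxvstvwof → mbxvstvwof (sub l→b @2)
  mbxvstvwof → mbxstvwof (del v @4)
  mbxstvwof → mbxstvwo (del f @9)
Edit distance = 4.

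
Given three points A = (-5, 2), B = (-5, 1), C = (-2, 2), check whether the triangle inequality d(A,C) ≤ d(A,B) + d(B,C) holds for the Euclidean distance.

d(A,B) = √(0² + 1²) = √1 = 1, d(B,C) = √(3² + 1²) = √10 ≈ 3.1623, d(A,C) = √(3² + 0²) = √9 = 3.
d(A,C) = 3 ≤ 1 + 3.1623 = 4.1623. Triangle inequality is satisfied.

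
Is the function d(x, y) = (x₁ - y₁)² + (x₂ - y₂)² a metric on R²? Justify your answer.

No. The squared Euclidean distance fails the triangle inequality. Counterexample: x = (0, 0), y = (1, 2), z = (2, 4). d(x,z) = 2² + 4² = 20, but d(x,y) + d(y,z) = (1² + 2²) + (1² + 2²) = 5 + 5 = 10. Since 20 > 10, the triangle inequality is violated. (Note: √d, the ordinary Euclidean distance, IS a metric.)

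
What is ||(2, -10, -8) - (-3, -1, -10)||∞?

max(|x_i - y_i|) = max(|2 - (-3)|, |-10 - (-1)|, |-8 - (-10)|) = max(5, 9, 2) = 9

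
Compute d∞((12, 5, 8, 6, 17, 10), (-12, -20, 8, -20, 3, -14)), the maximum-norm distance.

max(|x_i - y_i|) = max(|12 - (-12)|, |5 - (-20)|, |8 - 8|, |6 - (-20)|, |17 - 3|, |10 - (-14)|) = max(24, 25, 0, 26, 14, 24) = 26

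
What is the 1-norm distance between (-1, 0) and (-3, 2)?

Σ|x_i - y_i| = |-1 - (-3)| + |0 - 2| = 2 + 2 = 4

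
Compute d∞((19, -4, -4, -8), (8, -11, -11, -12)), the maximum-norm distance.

max(|x_i - y_i|) = max(|19 - 8|, |-4 - (-11)|, |-4 - (-11)|, |-8 - (-12)|) = max(11, 7, 7, 4) = 11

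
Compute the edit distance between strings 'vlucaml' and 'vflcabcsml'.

Let D[i][j] be the edit distance between the first i characters of 'vlucaml' and the first j characters of 'vflcabcsml', with D[i][0] = i, D[0][j] = j, and D[i][j] = D[i-1][j-1] if the characters match, else 1 + min(D[i-1][j], D[i][j-1], D[i-1][j-1]). Filling the table (rows: prefixes of 'vlucaml', columns: prefixes of 'vflcabcsml'):
     ε  v  f  l  c  a  b  c  s  m  l
  ε  0  1  2  3  4  5  6  7  8  9 10
  v  1  0  1  2  3  4  5  6  7  8  9
  l  2  1  1  1  2  3  4  5  6  7  8
  u  3  2  2  2  2  3  4  5  6  7  8
  c  4  3  3  3  2  3  4  4  5  6  7
  a  5  4  4  4  3  2  3  4  5  6  7
  m  6  5  5  5  4  3  3  4  5  5  6
  l  7  6  6  5  5  4  4  4  5  6  5
The bottom-right entry gives D[7][10] = 5, so no sequence of fewer than 5 edits works. Backtracking through the table gives one optimal edit sequence (5 edits):
  vlucaml → vflucaml (ins f @2)
  vflucaml → vflcucaml (ins c @4)
  vflcucaml → vflcaucaml (ins a @5)
  vflcaucaml → vflcabcaml (sub u→b @6)
  vflcabcaml → vflcabcsml (sub a→s @8)
Edit distance = 5.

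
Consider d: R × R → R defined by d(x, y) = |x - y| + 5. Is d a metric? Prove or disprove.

No. d fails identity of indiscernibles (specifically d(x,x) = 0): d(-6, -6) = |-6 - (-6)| + 5 = 0 + 5 = 5 ≠ 0.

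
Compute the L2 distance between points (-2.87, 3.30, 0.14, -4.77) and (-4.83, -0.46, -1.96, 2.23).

(Σ|x_i - y_i|^2)^(1/2) = (|-2.87 - (-4.83)|^2 + |3.3 - (-0.46)|^2 + |0.14 - (-1.96)|^2 + |-4.77 - 2.23|^2)^(1/2)
= (1.96^2 + 3.76^2 + 2.1^2 + 7^2)^(1/2) = (3.8416 + 14.1376 + 4.41 + 49)^(1/2) = (71.3892)^(1/2) ≈ 8.4492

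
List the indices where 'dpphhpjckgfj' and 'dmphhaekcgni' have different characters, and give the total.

Differing positions: 2, 6, 7, 8, 9, 11, 12. Hamming distance = 7.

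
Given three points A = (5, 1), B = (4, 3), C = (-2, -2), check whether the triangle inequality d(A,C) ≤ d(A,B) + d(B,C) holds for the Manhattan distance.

d(A,B) = 1 + 2 = 3, d(B,C) = 6 + 5 = 11, d(A,C) = 7 + 3 = 10.
d(A,C) = 10 ≤ 3 + 11 = 14. Triangle inequality is satisfied.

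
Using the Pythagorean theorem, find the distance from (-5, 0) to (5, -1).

√(Σ(x_i - y_i)²) = √((-5 - 5)² + (0 - (-1))²)
= √((-10)² + 1²) = √(100 + 1) = √101 ≈ 10.0499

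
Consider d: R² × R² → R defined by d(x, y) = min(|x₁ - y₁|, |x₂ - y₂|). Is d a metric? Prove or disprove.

No. d fails identity of indiscernibles: take x = (-4, 0) and y = (-4, 5). Then d(x,y) = min(|-4 - (-4)|, |0 - 5|) = min(0, 5) = 0, yet x ≠ y.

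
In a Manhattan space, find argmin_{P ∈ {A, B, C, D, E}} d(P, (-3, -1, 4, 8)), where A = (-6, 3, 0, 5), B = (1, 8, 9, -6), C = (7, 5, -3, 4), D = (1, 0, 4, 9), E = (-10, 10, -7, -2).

Distances: d(A) = 14, d(B) = 32, d(C) = 27, d(D) = 6, d(E) = 39. Nearest: D = (1, 0, 4, 9) with distance 6.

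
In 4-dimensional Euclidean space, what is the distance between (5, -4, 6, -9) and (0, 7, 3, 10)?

√(Σ(x_i - y_i)²) = √((5 - 0)² + (-4 - 7)² + (6 - 3)² + (-9 - 10)²)
= √(5² + (-11)² + 3² + (-19)²) = √(25 + 121 + 9 + 361) = √516 ≈ 22.7156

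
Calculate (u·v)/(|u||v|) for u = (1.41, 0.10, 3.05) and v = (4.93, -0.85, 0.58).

With u = (1.41, 0.10, 3.05), v = (4.93, -0.85, 0.58):
u·v = 1.41·4.93 + 0.1·(-0.85) + 3.05·0.58 = 6.9513 + (-0.085) + 1.769 = 8.6353.
|u| = √(1.41² + 0.1² + 3.05²) = √(1.9881 + 0.01 + 9.3025) = √11.3006, |v| = √(4.93² + (-0.85)² + 0.58²) = √(24.3049 + 0.7225 + 0.3364) = √25.3638.
cos θ = (u·v)/(|u||v|) = 8.6353/(√11.3006·√25.3638) ≈ 0.5101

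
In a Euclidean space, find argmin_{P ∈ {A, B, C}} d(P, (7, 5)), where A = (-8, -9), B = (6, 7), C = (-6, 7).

Distances: d(A) ≈ 20.5183, d(B) ≈ 2.2361, d(C) ≈ 13.1529. Nearest: B = (6, 7) with distance 2.2361.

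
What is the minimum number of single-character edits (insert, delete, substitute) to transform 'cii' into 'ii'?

Let D[i][j] be the edit distance between the first i characters of 'cii' and the first j characters of 'ii', with D[i][0] = i, D[0][j] = j, and D[i][j] = D[i-1][j-1] if the characters match, else 1 + min(D[i-1][j], D[i][j-1], D[i-1][j-1]). Filling the table (rows: prefixes of 'cii', columns: prefixes of 'ii'):
     ε  i  i
  ε  0  1  2
  c  1  1  2
  i  2  1  1
  i  3  2  1
The bottom-right entry gives D[3][2] = 1, so no sequence of fewer than 1 edit works. Backtracking through the table gives one optimal edit sequence (1 edit):
  cii → ii (del c @1)
Edit distance = 1.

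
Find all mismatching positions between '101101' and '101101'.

Differing positions: none. Hamming distance = 0.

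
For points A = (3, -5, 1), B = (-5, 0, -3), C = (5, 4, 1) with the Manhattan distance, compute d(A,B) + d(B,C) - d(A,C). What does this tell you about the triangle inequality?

d(A,B) = 8 + 5 + 4 = 17, d(B,C) = 10 + 4 + 4 = 18, d(A,C) = 2 + 9 + 0 = 11.
d(A,B) + d(B,C) - d(A,C) = 17 + 18 - 11 = 35 - 11 = 24. This is ≥ 0, so the triangle inequality holds for these points.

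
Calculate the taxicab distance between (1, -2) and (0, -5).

Σ|x_i - y_i| = |1 - 0| + |-2 - (-5)| = 1 + 3 = 4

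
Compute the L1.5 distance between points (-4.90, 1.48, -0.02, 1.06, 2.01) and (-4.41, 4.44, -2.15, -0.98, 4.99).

(Σ|x_i - y_i|^1.5)^(1/1.5) = (|-4.9 - (-4.41)|^1.5 + |1.48 - 4.44|^1.5 + |-0.02 - (-2.15)|^1.5 + |1.06 - (-0.98)|^1.5 + |2.01 - 4.99|^1.5)^(1/1.5)
= (0.49^1.5 + 2.96^1.5 + 2.13^1.5 + 2.04^1.5 + 2.98^1.5)^(1/1.5) ≈ (0.343 + 5.0926 + 3.1086 + 2.9137 + 5.1443)^(1/1.5) = (16.6022)^(1/1.5) ≈ 6.5079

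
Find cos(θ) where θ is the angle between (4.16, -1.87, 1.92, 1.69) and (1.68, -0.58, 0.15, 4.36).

With u = (4.16, -1.87, 1.92, 1.69), v = (1.68, -0.58, 0.15, 4.36):
u·v = 4.16·1.68 + (-1.87)·(-0.58) + 1.92·0.15 + 1.69·4.36 = 6.9888 + 1.0846 + 0.288 + 7.3684 = 15.7298.
|u| = √(4.16² + (-1.87)² + 1.92² + 1.69²) = √(17.3056 + 3.4969 + 3.6864 + 2.8561) = √27.345, |v| = √(1.68² + (-0.58)² + 0.15² + 4.36²) = √(2.8224 + 0.3364 + 0.0225 + 19.0096) = √22.1909.
cos θ = (u·v)/(|u||v|) = 15.7298/(√27.345·√22.1909) ≈ 0.6386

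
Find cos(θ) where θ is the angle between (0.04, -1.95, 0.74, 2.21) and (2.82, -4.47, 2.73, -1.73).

With u = (0.04, -1.95, 0.74, 2.21), v = (2.82, -4.47, 2.73, -1.73):
u·v = 0.04·2.82 + (-1.95)·(-4.47) + 0.74·2.73 + 2.21·(-1.73) = 0.1128 + 8.7165 + 2.0202 + (-3.8233) = 7.0262.
|u| = √(0.04² + (-1.95)² + 0.74² + 2.21²) = √(0.0016 + 3.8025 + 0.5476 + 4.8841) = √9.2358, |v| = √(2.82² + (-4.47)² + 2.73² + (-1.73)²) = √(7.9524 + 19.9809 + 7.4529 + 2.9929) = √38.3791.
cos θ = (u·v)/(|u||v|) = 7.0262/(√9.2358·√38.3791) ≈ 0.3732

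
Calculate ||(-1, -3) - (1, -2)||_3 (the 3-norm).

(Σ|x_i - y_i|^3)^(1/3) = (|-1 - 1|^3 + |-3 - (-2)|^3)^(1/3)
= (2^3 + 1^3)^(1/3) = (8 + 1)^(1/3) = (9)^(1/3) ≈ 2.0801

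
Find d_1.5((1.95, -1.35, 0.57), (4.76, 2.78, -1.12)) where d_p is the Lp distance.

(Σ|x_i - y_i|^1.5)^(1/1.5) = (|1.95 - 4.76|^1.5 + |-1.35 - 2.78|^1.5 + |0.57 - (-1.12)|^1.5)^(1/1.5)
= (2.81^1.5 + 4.13^1.5 + 1.69^1.5)^(1/1.5) ≈ (4.7104 + 8.3932 + 2.197)^(1/1.5) = (15.3006)^(1/1.5) ≈ 6.1632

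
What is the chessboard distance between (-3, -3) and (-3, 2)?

max(|x_i - y_i|) = max(|-3 - (-3)|, |-3 - 2|) = max(0, 5) = 5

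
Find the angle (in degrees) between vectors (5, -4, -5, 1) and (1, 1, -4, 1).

With u = (5, -4, -5, 1), v = (1, 1, -4, 1):
u·v = 5·1 + (-4)·1 + (-5)·(-4) + 1·1 = 5 + (-4) + 20 + 1 = 22.
|u| = √(5² + (-4)² + (-5)² + 1²) = √67, |v| = √(1² + 1² + (-4)² + 1²) = √19, so |u||v| = √(67·19) = √1273.
cos θ = (u·v)/(|u||v|) = 22/√1273 ≈ 0.616607
θ = arccos(0.616607) ≈ 51.93°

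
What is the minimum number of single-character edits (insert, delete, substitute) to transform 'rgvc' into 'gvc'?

Let D[i][j] be the edit distance between the first i characters of 'rgvc' and the first j characters of 'gvc', with D[i][0] = i, D[0][j] = j, and D[i][j] = D[i-1][j-1] if the characters match, else 1 + min(D[i-1][j], D[i][j-1], D[i-1][j-1]). Filling the table (rows: prefixes of 'rgvc', columns: prefixes of 'gvc'):
     ε  g  v  c
  ε  0  1  2  3
  r  1  1  2  3
  g  2  1  2  3
  v  3  2  1  2
  c  4  3  2  1
The bottom-right entry gives D[4][3] = 1, so no sequence of fewer than 1 edit works. Backtracking through the table gives one optimal edit sequence (1 edit):
  rgvc → gvc (del r @1)
Edit distance = 1.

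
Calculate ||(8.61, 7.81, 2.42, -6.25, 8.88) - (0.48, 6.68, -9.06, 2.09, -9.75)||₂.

√(Σ(x_i - y_i)²) = √((8.61 - 0.48)² + (7.81 - 6.68)² + (2.42 - (-9.06))² + (-6.25 - 2.09)² + (8.88 - (-9.75))²)
= √(8.13² + 1.13² + 11.48² + (-8.34)² + 18.63²) = √(66.0969 + 1.2769 + 131.7904 + 69.5556 + 347.0769) = √615.7967 ≈ 24.8153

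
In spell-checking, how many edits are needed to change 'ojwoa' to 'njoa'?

Let D[i][j] be the edit distance between the first i characters of 'ojwoa' and the first j characters of 'njoa', with D[i][0] = i, D[0][j] = j, and D[i][j] = D[i-1][j-1] if the characters match, else 1 + min(D[i-1][j], D[i][j-1], D[i-1][j-1]). Filling the table (rows: prefixes of 'ojwoa', columns: prefixes of 'njoa'):
     ε  n  j  o  a
  ε  0  1  2  3  4
  o  1  1  2  2  3
  j  2  2  1  2  3
  w  3  3  2  2  3
  o  4  4  3  2  3
  a  5  5  4  3  2
The bottom-right entry gives D[5][4] = 2, so no sequence of fewer than 2 edits works. Backtracking through the table gives one optimal edit sequence (2 edits):
  ojwoa → njwoa (sub o→n @1)
  njwoa → njoa (del w @3)
Edit distance = 2.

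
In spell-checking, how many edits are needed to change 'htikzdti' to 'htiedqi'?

Let D[i][j] be the edit distance between the first i characters of 'htikzdti' and the first j characters of 'htiedqi', with D[i][0] = i, D[0][j] = j, and D[i][j] = D[i-1][j-1] if the characters match, else 1 + min(D[i-1][j], D[i][j-1], D[i-1][j-1]). Filling the table (rows: prefixes of 'htikzdti', columns: prefixes of 'htiedqi'):
     ε  h  t  i  e  d  q  i
  ε  0  1  2  3  4  5  6  7
  h  1  0  1  2  3  4  5  6
  t  2  1  0  1  2  3  4  5
  i  3  2  1  0  1  2  3  4
  k  4  3  2  1  1  2  3  4
  z  5  4  3  2  2  2  3  4
  d  6  5  4  3  3  2  3  4
  t  7  6  5  4  4  3  3  4
  i  8  7  6  5  5  4  4  3
The bottom-right entry gives D[8][7] = 3, so no sequence of fewer than 3 edits works. Backtracking through the table gives one optimal edit sequence (3 edits):
  htikzdti → htizdti (del k @4)
  htizdti → htiedti (sub z→e @4)
  htiedti → htiedqi (sub t→q @6)
Edit distance = 3.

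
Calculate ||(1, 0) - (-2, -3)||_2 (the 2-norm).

(Σ|x_i - y_i|^2)^(1/2) = (|1 - (-2)|^2 + |0 - (-3)|^2)^(1/2)
= (3^2 + 3^2)^(1/2) = (9 + 9)^(1/2) = (18)^(1/2) ≈ 4.2426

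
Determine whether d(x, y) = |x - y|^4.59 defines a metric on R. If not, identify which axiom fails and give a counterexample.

No. d(x,y) = |x-y|^4.59 fails the triangle inequality since p = 4.59 > 1. Counterexample: x = 5, y = 8, z = 18. d(x,z) = |5 - 18|^4.59 = 13^4.59 ≈ 129717.9232, but d(x,y) + d(y,z) = 3^4.59 + 10^4.59 ≈ 154.8769 + 38904.5145 = 39059.3914. Since 129717.9232 > 39059.3914, the triangle inequality is violated.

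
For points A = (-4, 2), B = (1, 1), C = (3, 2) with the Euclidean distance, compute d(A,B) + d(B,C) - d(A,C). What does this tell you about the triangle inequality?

d(A,B) = √(5² + 1²) = √26 ≈ 5.099, d(B,C) = √(2² + 1²) = √5 ≈ 2.2361, d(A,C) = √(7² + 0²) = √49 = 7.
d(A,B) + d(B,C) - d(A,C) = 5.099 + 2.2361 - 7 = 7.3351 - 7 = 0.3351 (to 4 decimal places). This is ≥ 0, so the triangle inequality holds for these points.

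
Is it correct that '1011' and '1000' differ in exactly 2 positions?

Differing positions: 3, 4. Hamming distance = 2, so the claim is true.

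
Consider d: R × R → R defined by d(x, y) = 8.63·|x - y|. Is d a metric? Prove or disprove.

Yes. Since |x - y| is a metric on R and 8.63 > 0, the positive scalar multiple 8.63·|x - y| is also a metric: scaling by a positive constant preserves non-negativity, identity (d=0 ⟺ |x-y|=0 ⟺ x=y), symmetry, and the triangle inequality.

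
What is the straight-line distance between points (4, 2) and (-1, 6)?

√(Σ(x_i - y_i)²) = √((4 - (-1))² + (2 - 6)²)
= √(5² + (-4)²) = √(25 + 16) = √41 ≈ 6.4031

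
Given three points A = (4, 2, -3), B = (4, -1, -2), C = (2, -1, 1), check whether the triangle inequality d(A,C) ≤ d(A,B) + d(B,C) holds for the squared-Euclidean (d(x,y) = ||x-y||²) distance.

d(A,B) = 0² + 3² + 1² = 10, d(B,C) = 2² + 0² + 3² = 13, d(A,C) = 2² + 3² + 4² = 29.
d(A,C) = 29 > 10 + 13 = 23. Triangle inequality is VIOLATED. (Squared-Euclidean is not a metric — this is a counterexample.)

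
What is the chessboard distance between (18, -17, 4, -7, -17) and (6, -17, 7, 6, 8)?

max(|x_i - y_i|) = max(|18 - 6|, |-17 - (-17)|, |4 - 7|, |-7 - 6|, |-17 - 8|) = max(12, 0, 3, 13, 25) = 25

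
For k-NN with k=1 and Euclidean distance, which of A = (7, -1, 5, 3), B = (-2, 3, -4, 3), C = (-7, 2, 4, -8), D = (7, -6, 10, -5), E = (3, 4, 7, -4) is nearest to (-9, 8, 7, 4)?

Distances: d(A) ≈ 18.4932, d(B) = 14, d(C) ≈ 13.8924, d(D) ≈ 23.2809, d(E) ≈ 14.9666. Nearest: C = (-7, 2, 4, -8) with distance 13.8924.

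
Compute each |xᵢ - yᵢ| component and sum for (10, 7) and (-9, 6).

Σ|x_i - y_i| = |10 - (-9)| + |7 - 6| = 19 + 1 = 20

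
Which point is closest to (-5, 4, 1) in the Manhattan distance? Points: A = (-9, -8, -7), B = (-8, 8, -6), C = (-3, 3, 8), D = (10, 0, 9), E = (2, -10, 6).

Distances: d(A) = 24, d(B) = 14, d(C) = 10, d(D) = 27, d(E) = 26. Nearest: C = (-3, 3, 8) with distance 10.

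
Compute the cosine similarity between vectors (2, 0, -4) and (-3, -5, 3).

With u = (2, 0, -4), v = (-3, -5, 3):
u·v = 2·(-3) + 0·(-5) + (-4)·3 = (-6) + 0 + (-12) = -18.
|u| = √(2² + 0² + (-4)²) = √20, |v| = √((-3)² + (-5)² + 3²) = √43, so |u||v| = √(20·43) = √860.
cos θ = (u·v)/(|u||v|) = -18/√860 ≈ -0.6138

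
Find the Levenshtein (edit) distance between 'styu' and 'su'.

Let D[i][j] be the edit distance between the first i characters of 'styu' and the first j characters of 'su', with D[i][0] = i, D[0][j] = j, and D[i][j] = D[i-1][j-1] if the characters match, else 1 + min(D[i-1][j], D[i][j-1], D[i-1][j-1]). Filling the table (rows: prefixes of 'styu', columns: prefixes of 'su'):
     ε  s  u
  ε  0  1  2
  s  1  0  1
  t  2  1  1
  y  3  2  2
  u  4  3  2
The bottom-right entry gives D[4][2] = 2, so no sequence of fewer than 2 edits works. Backtracking through the table gives one optimal edit sequence (2 edits):
  styu → syu (del t @2)
  syu → su (del y @2)
Edit distance = 2.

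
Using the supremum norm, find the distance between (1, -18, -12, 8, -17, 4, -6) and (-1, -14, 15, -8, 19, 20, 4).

max(|x_i - y_i|) = max(|1 - (-1)|, |-18 - (-14)|, |-12 - 15|, |8 - (-8)|, |-17 - 19|, |4 - 20|, |-6 - 4|) = max(2, 4, 27, 16, 36, 16, 10) = 36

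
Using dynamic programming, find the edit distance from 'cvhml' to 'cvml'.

Let D[i][j] be the edit distance between the first i characters of 'cvhml' and the first j characters of 'cvml', with D[i][0] = i, D[0][j] = j, and D[i][j] = D[i-1][j-1] if the characters match, else 1 + min(D[i-1][j], D[i][j-1], D[i-1][j-1]). Filling the table (rows: prefixes of 'cvhml', columns: prefixes of 'cvml'):
     ε  c  v  m  l
  ε  0  1  2  3  4
  c  1  0  1  2  3
  v  2  1  0  1  2
  h  3  2  1  1  2
  m  4  3  2  1  2
  l  5  4  3  2  1
The bottom-right entry gives D[5][4] = 1, so no sequence of fewer than 1 edit works. Backtracking through the table gives one optimal edit sequence (1 edit):
  cvhml → cvml (del h @3)
Edit distance = 1.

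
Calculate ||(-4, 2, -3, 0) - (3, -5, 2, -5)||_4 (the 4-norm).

(Σ|x_i - y_i|^4)^(1/4) = (|-4 - 3|^4 + |2 - (-5)|^4 + |-3 - 2|^4 + |0 - (-5)|^4)^(1/4)
= (7^4 + 7^4 + 5^4 + 5^4)^(1/4) = (2401 + 2401 + 625 + 625)^(1/4) = (6052)^(1/4) ≈ 8.8201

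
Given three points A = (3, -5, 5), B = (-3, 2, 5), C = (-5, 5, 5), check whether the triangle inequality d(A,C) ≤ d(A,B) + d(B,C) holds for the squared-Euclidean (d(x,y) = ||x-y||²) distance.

d(A,B) = 6² + 7² + 0² = 85, d(B,C) = 2² + 3² + 0² = 13, d(A,C) = 8² + 10² + 0² = 164.
d(A,C) = 164 > 85 + 13 = 98. Triangle inequality is VIOLATED. (Squared-Euclidean is not a metric — this is a counterexample.)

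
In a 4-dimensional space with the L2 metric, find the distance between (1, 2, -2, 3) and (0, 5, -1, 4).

(Σ|x_i - y_i|^2)^(1/2) = (|1 - 0|^2 + |2 - 5|^2 + |-2 - (-1)|^2 + |3 - 4|^2)^(1/2)
= (1^2 + 3^2 + 1^2 + 1^2)^(1/2) = (1 + 9 + 1 + 1)^(1/2) = (12)^(1/2) ≈ 3.4641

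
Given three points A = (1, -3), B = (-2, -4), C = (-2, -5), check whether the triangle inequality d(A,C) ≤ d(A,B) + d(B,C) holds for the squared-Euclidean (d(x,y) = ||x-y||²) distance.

d(A,B) = 3² + 1² = 10, d(B,C) = 0² + 1² = 1, d(A,C) = 3² + 2² = 13.
d(A,C) = 13 > 10 + 1 = 11. Triangle inequality is VIOLATED. (Squared-Euclidean is not a metric — this is a counterexample.)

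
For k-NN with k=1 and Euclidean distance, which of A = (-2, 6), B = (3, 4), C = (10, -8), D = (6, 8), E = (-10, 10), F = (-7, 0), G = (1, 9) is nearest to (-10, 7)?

Distances: d(A) ≈ 8.0623, d(B) ≈ 13.3417, d(C) = 25, d(D) ≈ 16.0312, d(E) = 3, d(F) ≈ 7.6158, d(G) ≈ 11.1803. Nearest: E = (-10, 10) with distance 3.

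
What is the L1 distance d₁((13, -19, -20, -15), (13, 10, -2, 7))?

Σ|x_i - y_i| = |13 - 13| + |-19 - 10| + |-20 - (-2)| + |-15 - 7| = 0 + 29 + 18 + 22 = 69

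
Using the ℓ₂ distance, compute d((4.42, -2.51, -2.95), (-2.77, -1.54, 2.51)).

(Σ|x_i - y_i|^2)^(1/2) = (|4.42 - (-2.77)|^2 + |-2.51 - (-1.54)|^2 + |-2.95 - 2.51|^2)^(1/2)
= (7.19^2 + 0.97^2 + 5.46^2)^(1/2) = (51.6961 + 0.9409 + 29.8116)^(1/2) = (82.4486)^(1/2) ≈ 9.0801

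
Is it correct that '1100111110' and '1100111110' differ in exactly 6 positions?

Differing positions: none. Hamming distance = 0, so the claim that d_H = 6 is false.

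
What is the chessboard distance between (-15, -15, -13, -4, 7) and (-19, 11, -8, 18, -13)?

max(|x_i - y_i|) = max(|-15 - (-19)|, |-15 - 11|, |-13 - (-8)|, |-4 - 18|, |7 - (-13)|) = max(4, 26, 5, 22, 20) = 26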